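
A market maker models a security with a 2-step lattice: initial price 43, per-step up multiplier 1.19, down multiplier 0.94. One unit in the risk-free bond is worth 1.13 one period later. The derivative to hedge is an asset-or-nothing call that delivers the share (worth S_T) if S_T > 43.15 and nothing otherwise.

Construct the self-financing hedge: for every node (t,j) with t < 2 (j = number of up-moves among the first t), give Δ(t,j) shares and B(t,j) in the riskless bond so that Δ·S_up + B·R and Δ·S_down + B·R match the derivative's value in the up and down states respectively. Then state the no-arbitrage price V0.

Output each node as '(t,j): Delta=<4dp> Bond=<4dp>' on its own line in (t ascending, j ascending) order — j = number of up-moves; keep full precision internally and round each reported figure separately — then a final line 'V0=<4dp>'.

(0,0): Delta=1.7507 Bond=-33.9927
(1,0): Delta=4.7600 Bond=-160.0489
(1,1): Delta=1.0000 Bond=0.0000
V0=41.2861

The replicating-portfolio and risk-neutral prices coincide; use p* = (1.13−0.94)/(1.19−0.94) = 0.7600 for the latter.
Terminal payoffs: V(2,0)=0.0000, V(2,1)=48.0998, V(2,2)=60.8923
  t=1,j=0: stock 40.4200 → up 48.0998 (V=48.0998), down 37.9948 (V=0.0000). Price 32.3503; hedge Δ=4.7600, bond B=-160.0489.
  t=1,j=1: stock 51.1700 → up 60.8923 (V=60.8923), down 48.0998 (V=48.0998). Price 51.1700; hedge Δ=1.0000, bond B=0.0000.
  t=0,j=0: stock 43.0000 → up 51.1700 (V=51.1700), down 40.4200 (V=32.3503). Price 41.2861; hedge Δ=1.7507, bond B=-33.9927.
Root portfolio cost Δ·43+B reproduces V0=41.2861.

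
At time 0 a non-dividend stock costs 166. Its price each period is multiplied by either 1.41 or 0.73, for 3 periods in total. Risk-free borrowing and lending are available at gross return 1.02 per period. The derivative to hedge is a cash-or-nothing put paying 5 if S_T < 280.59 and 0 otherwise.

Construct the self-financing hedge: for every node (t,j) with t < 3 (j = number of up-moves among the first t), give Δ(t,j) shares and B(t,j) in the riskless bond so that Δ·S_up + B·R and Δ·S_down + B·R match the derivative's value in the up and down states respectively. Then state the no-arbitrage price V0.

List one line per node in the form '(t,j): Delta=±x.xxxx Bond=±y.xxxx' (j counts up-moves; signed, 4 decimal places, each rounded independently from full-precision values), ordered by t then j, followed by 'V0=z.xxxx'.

The replicating-portfolio and risk-neutral prices coincide; use p* = (1.02−0.73)/(1.41−0.73) = 0.4265 for the latter.
Terminal payoffs: V(3,0)=5.0000, V(3,1)=5.0000, V(3,2)=5.0000, V(3,3)=0.0000
  t=2,j=0: stock 88.4614 → up 124.7306 (V=5.0000), down 64.5768 (V=5.0000). Price 4.9020; hedge Δ=0.0000, bond B=4.9020.
  t=2,j=1: stock 170.8638 → up 240.9180 (V=5.0000), down 124.7306 (V=5.0000). Price 4.9020; hedge Δ=0.0000, bond B=4.9020.
  t=2,j=2: stock 330.0246 → up 465.3347 (V=0.0000), down 240.9180 (V=5.0000). Price 2.8114; hedge Δ=-0.0223, bond B=10.1644.
  t=1,j=0: stock 121.1800 → up 170.8638 (V=4.9020), down 88.4614 (V=4.9020). Price 4.8058; hedge Δ=0.0000, bond B=4.8058.
  t=1,j=1: stock 234.0600 → up 330.0246 (V=2.8114), down 170.8638 (V=4.9020). Price 3.9318; hedge Δ=-0.0131, bond B=7.0061.
  t=0,j=0: stock 166.0000 → up 234.0600 (V=3.9318), down 121.1800 (V=4.8058). Price 4.3462; hedge Δ=-0.0077, bond B=5.6316.
Each (Δ,B) replicates both successor values, so the strategy is self-financing and V0 is arbitrage-free.

(0,0): Delta=-0.0077 Bond=5.6316
(1,0): Delta=0.0000 Bond=4.8058
(1,1): Delta=-0.0131 Bond=7.0061
(2,0): Delta=0.0000 Bond=4.9020
(2,1): Delta=0.0000 Bond=4.9020
(2,2): Delta=-0.0223 Bond=10.1644
V0=4.3462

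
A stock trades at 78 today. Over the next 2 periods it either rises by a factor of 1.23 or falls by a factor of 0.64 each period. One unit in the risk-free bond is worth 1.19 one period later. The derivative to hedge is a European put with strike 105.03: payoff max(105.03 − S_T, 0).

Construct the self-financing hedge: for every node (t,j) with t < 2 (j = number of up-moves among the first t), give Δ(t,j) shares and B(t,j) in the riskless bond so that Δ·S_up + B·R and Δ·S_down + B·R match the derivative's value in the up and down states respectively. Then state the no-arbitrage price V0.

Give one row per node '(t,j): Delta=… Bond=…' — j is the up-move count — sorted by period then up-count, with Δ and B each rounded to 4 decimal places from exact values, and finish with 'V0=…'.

(0,0): Delta=-0.7791 Bond=64.9025
(1,0): Delta=-1.0000 Bond=88.2605
(1,1): Delta=-0.7708 Bond=76.4320
V0=4.1315

Since d<R<u, set p* = (R−d)/(u−d) = 0.9322; price each node as the discounted p*-expectation of its children.
Terminal values V(2,·): V(2,0)=73.0812, V(2,1)=43.6284, V(2,2)=0.0000
Node (1,0) S=49.9200: V=(p*·43.6284+(1−p*)·73.0812)/1.19=38.3405; Δ=(43.6284−73.0812)/(61.4016−31.9488)=-1.0000; B=V−Δ·S=88.2605
Node (1,1) S=95.9400: V=(p*·0.0000+(1−p*)·43.6284)/1.19=2.4856; Δ=(0.0000−43.6284)/(118.0062−61.4016)=-0.7708; B=V−Δ·S=76.4320
Node (0,0) S=78.0000: V=(p*·2.4856+(1−p*)·38.3405)/1.19=4.1315; Δ=(2.4856−38.3405)/(95.9400−49.9200)=-0.7791; B=V−Δ·S=64.9025
Check: Δ(0,0)·S0 + B(0,0) = 4.1315 = V0.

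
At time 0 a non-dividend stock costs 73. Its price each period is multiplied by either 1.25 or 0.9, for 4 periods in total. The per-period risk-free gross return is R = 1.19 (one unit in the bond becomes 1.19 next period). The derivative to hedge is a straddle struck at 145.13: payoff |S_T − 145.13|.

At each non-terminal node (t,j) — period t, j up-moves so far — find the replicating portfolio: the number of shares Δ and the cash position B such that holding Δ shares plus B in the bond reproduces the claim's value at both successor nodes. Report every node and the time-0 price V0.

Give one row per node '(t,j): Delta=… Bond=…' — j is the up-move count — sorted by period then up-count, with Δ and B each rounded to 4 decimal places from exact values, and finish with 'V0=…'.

The replicating-portfolio and risk-neutral prices coincide; use p* = (1.19−0.9)/(1.25−0.9) = 0.8286 for the latter.
Payoff layer (t=4): V(4,0)=97.2347, V(4,1)=78.6087, V(4,2)=52.7394, V(4,3)=16.8097, V(4,4)=33.0927
(3,0): S=53.2170. Δ = (V_up−V_dn)/(S_up−S_dn) = (78.6087−97.2347)/(66.5213−47.8953) = -1.0000. V = [p*·78.6087 + (1−p*)·97.2347]/1.19 = 68.7410. B = V − Δ·S = 121.9580.
(3,1): S=73.9125. Δ = (V_up−V_dn)/(S_up−S_dn) = (52.7394−78.6087)/(92.3906−66.5213) = -1.0000. V = [p*·52.7394 + (1−p*)·78.6087]/1.19 = 48.0455. B = V − Δ·S = 121.9580.
(3,2): S=102.6562. Δ = (V_up−V_dn)/(S_up−S_dn) = (16.8097−52.7394)/(128.3203−92.3906) = -1.0000. V = [p*·16.8097 + (1−p*)·52.7394]/1.19 = 19.3017. B = V − Δ·S = 121.9580.
(3,3): S=142.5781. Δ = (V_up−V_dn)/(S_up−S_dn) = (33.0927−16.8097)/(178.2227−128.3203) = 0.3263. V = [p*·33.0927 + (1−p*)·16.8097]/1.19 = 25.4633. B = V − Δ·S = -21.0595.
(2,0): S=59.1300. Δ = (V_up−V_dn)/(S_up−S_dn) = (48.0455−68.7410)/(73.9125−53.2170) = -1.0000. V = [p*·48.0455 + (1−p*)·68.7410]/1.19 = 43.3557. B = V − Δ·S = 102.4857.
(2,1): S=82.1250. Δ = (V_up−V_dn)/(S_up−S_dn) = (19.3017−48.0455)/(102.6562−73.9125) = -1.0000. V = [p*·19.3017 + (1−p*)·48.0455]/1.19 = 20.3607. B = V − Δ·S = 102.4857.
(2,2): S=114.0625. Δ = (V_up−V_dn)/(S_up−S_dn) = (25.4633−19.3017)/(142.5781−102.6562) = 0.1543. V = [p*·25.4633 + (1−p*)·19.3017]/1.19 = 20.5101. B = V − Δ·S = 2.9057.
(1,0): S=65.7000. Δ = (V_up−V_dn)/(S_up−S_dn) = (20.3607−43.3557)/(82.1250−59.1300) = -1.0000. V = [p*·20.3607 + (1−p*)·43.3557]/1.19 = 20.4224. B = V − Δ·S = 86.1224.
(1,1): S=91.2500. Δ = (V_up−V_dn)/(S_up−S_dn) = (20.5101−20.3607)/(114.0625−82.1250) = 0.0047. V = [p*·20.5101 + (1−p*)·20.3607]/1.19 = 17.2138. B = V − Δ·S = 16.7870.
(0,0): S=73.0000. Δ = (V_up−V_dn)/(S_up−S_dn) = (17.2138−20.4224)/(91.2500−65.7000) = -0.1256. V = [p*·17.2138 + (1−p*)·20.4224]/1.19 = 14.9276. B = V − Δ·S = 24.0950.
The time-0 hedge costs 14.9276, which is the no-arbitrage price.

(0,0): Delta=-0.1256 Bond=24.0950
(1,0): Delta=-1.0000 Bond=86.1224
(1,1): Delta=0.0047 Bond=16.7870
(2,0): Delta=-1.0000 Bond=102.4857
(2,1): Delta=-1.0000 Bond=102.4857
(2,2): Delta=0.1543 Bond=2.9057
(3,0): Delta=-1.0000 Bond=121.9580
(3,1): Delta=-1.0000 Bond=121.9580
(3,2): Delta=-1.0000 Bond=121.9580
(3,3): Delta=0.3263 Bond=-21.0595
V0=14.9276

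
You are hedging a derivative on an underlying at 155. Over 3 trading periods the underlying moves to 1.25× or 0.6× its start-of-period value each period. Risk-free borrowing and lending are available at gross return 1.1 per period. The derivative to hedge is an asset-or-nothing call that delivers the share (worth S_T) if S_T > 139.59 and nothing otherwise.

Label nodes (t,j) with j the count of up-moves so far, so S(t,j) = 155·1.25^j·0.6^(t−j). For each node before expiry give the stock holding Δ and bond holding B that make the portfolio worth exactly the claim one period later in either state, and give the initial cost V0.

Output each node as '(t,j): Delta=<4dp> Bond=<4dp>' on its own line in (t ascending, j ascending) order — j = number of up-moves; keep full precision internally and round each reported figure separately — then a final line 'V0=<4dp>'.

(0,0): Delta=1.1873 Bond=-35.7789
(1,0): Delta=1.6810 Bond=-85.2731
(1,1): Delta=1.1162 Bond=-25.5819
(2,0): Delta=0.0000 Bond=0.0000
(2,1): Delta=1.9231 Bond=-121.9406
(2,2): Delta=1.0000 Bond=0.0000
V0=148.2507

Risk-neutral probability p* = (R−d)/(u−d) = (1.1−0.6)/(1.25−0.6) = 0.7692.
Payoff layer (t=3): V(3,0)=0.0000, V(3,1)=0.0000, V(3,2)=145.3125, V(3,3)=302.7344
  t=2,j=0: stock 55.8000 → up 69.7500 (V=0.0000), down 33.4800 (V=0.0000). Price 0.0000; hedge Δ=0.0000, bond B=0.0000.
  t=2,j=1: stock 116.2500 → up 145.3125 (V=145.3125), down 69.7500 (V=0.0000). Price 101.6171; hedge Δ=1.9231, bond B=-121.9406.
  t=2,j=2: stock 242.1875 → up 302.7344 (V=302.7344), down 145.3125 (V=145.3125). Price 242.1875; hedge Δ=1.0000, bond B=0.0000.
  t=1,j=0: stock 93.0000 → up 116.2500 (V=101.6171), down 55.8000 (V=0.0000). Price 71.0609; hedge Δ=1.6810, bond B=-85.2731.
  t=1,j=1: stock 193.7500 → up 242.1875 (V=242.1875), down 116.2500 (V=101.6171). Price 190.6802; hedge Δ=1.1162, bond B=-25.5819.
  t=0,j=0: stock 155.0000 → up 193.7500 (V=190.6802), down 93.0000 (V=71.0609). Price 148.2507; hedge Δ=1.1873, bond B=-35.7789.
Root portfolio cost Δ·155+B reproduces V0=148.2507.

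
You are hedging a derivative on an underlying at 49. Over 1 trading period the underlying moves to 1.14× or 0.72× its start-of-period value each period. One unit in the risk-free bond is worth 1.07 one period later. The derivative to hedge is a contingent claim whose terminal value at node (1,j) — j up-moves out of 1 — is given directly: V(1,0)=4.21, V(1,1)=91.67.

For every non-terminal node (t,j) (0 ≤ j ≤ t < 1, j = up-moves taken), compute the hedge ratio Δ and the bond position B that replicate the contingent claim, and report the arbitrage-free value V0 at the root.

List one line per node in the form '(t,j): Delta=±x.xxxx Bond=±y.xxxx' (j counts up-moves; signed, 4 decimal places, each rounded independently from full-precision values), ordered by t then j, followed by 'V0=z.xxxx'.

(0,0): Delta=4.2498 Bond=-136.1883
V0=72.0498

Under the risk-neutral measure, an up-move has probability p* = (R−d)/(u−d) = 0.8333 and values discount at R = 1.07.
Terminal payoffs: V(1,0)=4.2100, V(1,1)=91.6700
  t=0,j=0: stock 49.0000 → up 55.8600 (V=91.6700), down 35.2800 (V=4.2100). Price 72.0498; hedge Δ=4.2498, bond B=-136.1883.
Root portfolio cost Δ·49+B reproduces V0=72.0498.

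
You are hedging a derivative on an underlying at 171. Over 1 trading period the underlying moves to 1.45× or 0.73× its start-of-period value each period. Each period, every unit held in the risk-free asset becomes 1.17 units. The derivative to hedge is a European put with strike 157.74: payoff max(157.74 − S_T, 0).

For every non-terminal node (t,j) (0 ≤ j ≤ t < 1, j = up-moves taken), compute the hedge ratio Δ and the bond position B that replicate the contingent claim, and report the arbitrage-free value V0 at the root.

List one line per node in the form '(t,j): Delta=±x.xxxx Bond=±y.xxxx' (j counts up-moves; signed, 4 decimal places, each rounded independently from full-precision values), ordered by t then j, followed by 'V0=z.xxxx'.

The replicating-portfolio and risk-neutral prices coincide; use p* = (1.17−0.73)/(1.45−0.73) = 0.6111 for the latter.
Terminal payoffs: V(1,0)=32.9100, V(1,1)=0.0000
Node (0,0) S=171.0000: V=(p*·0.0000+(1−p*)·32.9100)/1.17=10.9387; Δ=(0.0000−32.9100)/(247.9500−124.8300)=-0.2673; B=V−Δ·S=56.6471
Check: Δ(0,0)·S0 + B(0,0) = 10.9387 = V0.

(0,0): Delta=-0.2673 Bond=56.6471
V0=10.9387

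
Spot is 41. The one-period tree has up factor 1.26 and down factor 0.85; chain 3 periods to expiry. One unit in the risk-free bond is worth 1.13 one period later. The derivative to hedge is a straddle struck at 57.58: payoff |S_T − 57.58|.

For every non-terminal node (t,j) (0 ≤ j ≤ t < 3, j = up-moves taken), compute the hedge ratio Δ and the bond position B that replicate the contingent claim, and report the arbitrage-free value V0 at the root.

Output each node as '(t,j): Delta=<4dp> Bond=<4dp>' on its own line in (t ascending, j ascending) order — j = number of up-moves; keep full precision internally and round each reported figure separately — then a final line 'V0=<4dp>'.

(0,0): Delta=0.0619 Bond=7.1568
(1,0): Delta=-1.0000 Bond=45.0936
(1,1): Delta=0.3945 Bond=-9.0943
(2,0): Delta=-1.0000 Bond=50.9558
(2,1): Delta=-1.0000 Bond=50.9558
(2,2): Delta=0.8312 Bond=-38.7058
V0=9.6937

Risk-neutral probability p* = (R−d)/(u−d) = (1.13−0.85)/(1.26−0.85) = 0.6829.
Payoff layer (t=3): V(3,0)=32.4009, V(3,1)=20.2557, V(3,2)=2.2521, V(3,3)=24.4354
Node (2,0) S=29.6225: V=(p*·20.2557+(1−p*)·32.4009)/1.13=21.3333; Δ=(20.2557−32.4009)/(37.3243−25.1791)=-1.0000; B=V−Δ·S=50.9558
Node (2,1) S=43.9110: V=(p*·2.2521+(1−p*)·20.2557)/1.13=7.0448; Δ=(2.2521−20.2557)/(55.3279−37.3244)=-1.0000; B=V−Δ·S=50.9558
Node (2,2) S=65.0916: V=(p*·24.4354+(1−p*)·2.2521)/1.13=15.3997; Δ=(24.4354−2.2521)/(82.0154−55.3279)=0.8312; B=V−Δ·S=-38.7058
Node (1,0) S=34.8500: V=(p*·7.0448+(1−p*)·21.3333)/1.13=10.2436; Δ=(7.0448−21.3333)/(43.9110−29.6225)=-1.0000; B=V−Δ·S=45.0936
Node (1,1) S=51.6600: V=(p*·15.3997+(1−p*)·7.0448)/1.13=11.2837; Δ=(15.3997−7.0448)/(65.0916−43.9110)=0.3945; B=V−Δ·S=-9.0943
Node (0,0) S=41.0000: V=(p*·11.2837+(1−p*)·10.2436)/1.13=9.6937; Δ=(11.2837−10.2436)/(51.6600−34.8500)=0.0619; B=V−Δ·S=7.1568
Check: Δ(0,0)·S0 + B(0,0) = 9.6937 = V0.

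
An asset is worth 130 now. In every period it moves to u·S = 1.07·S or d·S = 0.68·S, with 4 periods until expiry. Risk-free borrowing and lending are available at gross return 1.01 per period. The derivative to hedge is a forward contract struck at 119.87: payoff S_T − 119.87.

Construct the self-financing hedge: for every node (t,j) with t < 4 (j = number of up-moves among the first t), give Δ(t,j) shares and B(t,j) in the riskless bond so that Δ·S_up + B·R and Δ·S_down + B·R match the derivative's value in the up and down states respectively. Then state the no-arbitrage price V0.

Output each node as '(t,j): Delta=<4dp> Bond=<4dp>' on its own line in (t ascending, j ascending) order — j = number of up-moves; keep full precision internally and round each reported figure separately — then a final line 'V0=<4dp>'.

(0,0): Delta=1.0000 Bond=-115.1927
(1,0): Delta=1.0000 Bond=-116.3446
(1,1): Delta=1.0000 Bond=-116.3446
(2,0): Delta=1.0000 Bond=-117.5081
(2,1): Delta=1.0000 Bond=-117.5081
(2,2): Delta=1.0000 Bond=-117.5081
(3,0): Delta=1.0000 Bond=-118.6832
(3,1): Delta=1.0000 Bond=-118.6832
(3,2): Delta=1.0000 Bond=-118.6832
(3,3): Delta=1.0000 Bond=-118.6832
V0=14.8073

Risk-neutral probability p* = (R−d)/(u−d) = (1.01−0.68)/(1.07−0.68) = 0.8462.
At expiry t=4: V(4,0)=-92.0742, V(4,1)=-76.1325, V(4,2)=-51.0478, V(4,3)=-11.5762, V(4,4)=50.5335
Node (3,0) S=40.8762: V=(p*·-76.1325+(1−p*)·-92.0742)/1.01=-77.8070; Δ=(-76.1325−-92.0742)/(43.7375−27.7958)=1.0000; B=V−Δ·S=-118.6832
Node (3,1) S=64.3198: V=(p*·-51.0478+(1−p*)·-76.1325)/1.01=-54.3633; Δ=(-51.0478−-76.1325)/(68.8222−43.7375)=1.0000; B=V−Δ·S=-118.6832
Node (3,2) S=101.2092: V=(p*·-11.5762+(1−p*)·-51.0478)/1.01=-17.4740; Δ=(-11.5762−-51.0478)/(108.2938−68.8222)=1.0000; B=V−Δ·S=-118.6832
Node (3,3) S=159.2556: V=(p*·50.5335+(1−p*)·-11.5762)/1.01=40.5724; Δ=(50.5335−-11.5762)/(170.4035−108.2938)=1.0000; B=V−Δ·S=-118.6832
Node (2,0) S=60.1120: V=(p*·-54.3633+(1−p*)·-77.8070)/1.01=-57.3961; Δ=(-54.3633−-77.8070)/(64.3198−40.8762)=1.0000; B=V−Δ·S=-117.5081
Node (2,1) S=94.5880: V=(p*·-17.4740+(1−p*)·-54.3633)/1.01=-22.9201; Δ=(-17.4740−-54.3633)/(101.2092−64.3198)=1.0000; B=V−Δ·S=-117.5081
Node (2,2) S=148.8370: V=(p*·40.5724+(1−p*)·-17.4740)/1.01=31.3289; Δ=(40.5724−-17.4740)/(159.2556−101.2092)=1.0000; B=V−Δ·S=-117.5081
Node (1,0) S=88.4000: V=(p*·-22.9201+(1−p*)·-57.3961)/1.01=-27.9446; Δ=(-22.9201−-57.3961)/(94.5880−60.1120)=1.0000; B=V−Δ·S=-116.3446
Node (1,1) S=139.1000: V=(p*·31.3289+(1−p*)·-22.9201)/1.01=22.7554; Δ=(31.3289−-22.9201)/(148.8370−94.5880)=1.0000; B=V−Δ·S=-116.3446
Node (0,0) S=130.0000: V=(p*·22.7554+(1−p*)·-27.9446)/1.01=14.8073; Δ=(22.7554−-27.9446)/(139.1000−88.4000)=1.0000; B=V−Δ·S=-115.1927
Root portfolio cost Δ·130+B reproduces V0=14.8073.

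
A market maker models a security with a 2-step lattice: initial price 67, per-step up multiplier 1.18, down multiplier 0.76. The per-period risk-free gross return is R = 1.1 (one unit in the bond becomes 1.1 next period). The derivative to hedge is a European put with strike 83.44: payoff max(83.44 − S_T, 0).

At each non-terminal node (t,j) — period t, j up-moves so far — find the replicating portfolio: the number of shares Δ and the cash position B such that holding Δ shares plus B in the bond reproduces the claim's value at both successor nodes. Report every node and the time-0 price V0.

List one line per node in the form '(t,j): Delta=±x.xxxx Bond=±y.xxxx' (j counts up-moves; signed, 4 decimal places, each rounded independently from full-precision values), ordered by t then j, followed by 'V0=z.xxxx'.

No-arbitrage ⇒ martingale measure with p* = (R−d)/(u−d) = 0.8095.
At expiry t=2: V(2,0)=44.7408, V(2,1)=23.3544, V(2,2)=0.0000
  t=1,j=0: stock 50.9200 → up 60.0856 (V=23.3544), down 38.6992 (V=44.7408). Price 24.9345; hedge Δ=-1.0000, bond B=75.8545.
  t=1,j=1: stock 79.0600 → up 93.2908 (V=0.0000), down 60.0856 (V=23.3544). Price 4.0441; hedge Δ=-0.7033, bond B=59.6498.
  t=0,j=0: stock 67.0000 → up 79.0600 (V=4.0441), down 50.9200 (V=24.9345). Price 7.2938; hedge Δ=-0.7424, bond B=57.0331.
Root portfolio cost Δ·67+B reproduces V0=7.2938.

(0,0): Delta=-0.7424 Bond=57.0331
(1,0): Delta=-1.0000 Bond=75.8545
(1,1): Delta=-0.7033 Bond=59.6498
V0=7.2938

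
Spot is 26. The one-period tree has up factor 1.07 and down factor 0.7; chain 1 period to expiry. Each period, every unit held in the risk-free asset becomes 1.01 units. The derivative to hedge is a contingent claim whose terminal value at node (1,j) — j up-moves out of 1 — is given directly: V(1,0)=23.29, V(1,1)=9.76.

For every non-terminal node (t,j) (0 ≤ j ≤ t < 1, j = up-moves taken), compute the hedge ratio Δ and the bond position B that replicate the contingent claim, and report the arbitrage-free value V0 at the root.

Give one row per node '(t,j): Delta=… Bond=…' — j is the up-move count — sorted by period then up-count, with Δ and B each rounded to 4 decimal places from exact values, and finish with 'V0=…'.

The replicating-portfolio and risk-neutral prices coincide; use p* = (1.01−0.7)/(1.07−0.7) = 0.8378 for the latter.
Terminal values V(1,·): V(1,0)=23.2900, V(1,1)=9.7600
(0,0): S=26.0000. Δ = (V_up−V_dn)/(S_up−S_dn) = (9.7600−23.2900)/(27.8200−18.2000) = -1.4064. V = [p*·9.7600 + (1−p*)·23.2900]/1.01 = 11.8357. B = V − Δ·S = 48.4033.
Each (Δ,B) replicates both successor values, so the strategy is self-financing and V0 is arbitrage-free.

(0,0): Delta=-1.4064 Bond=48.4033
V0=11.8357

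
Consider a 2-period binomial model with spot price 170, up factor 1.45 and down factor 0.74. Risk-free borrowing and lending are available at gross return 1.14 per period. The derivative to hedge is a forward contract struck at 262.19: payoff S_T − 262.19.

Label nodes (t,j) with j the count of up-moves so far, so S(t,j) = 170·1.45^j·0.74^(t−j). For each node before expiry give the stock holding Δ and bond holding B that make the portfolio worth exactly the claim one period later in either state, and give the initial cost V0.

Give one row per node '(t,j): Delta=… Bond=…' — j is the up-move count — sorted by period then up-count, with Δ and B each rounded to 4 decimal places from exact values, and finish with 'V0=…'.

(0,0): Delta=1.0000 Bond=-201.7467
(1,0): Delta=1.0000 Bond=-229.9912
(1,1): Delta=1.0000 Bond=-229.9912
V0=-31.7467

Since d<R<u, set p* = (R−d)/(u−d) = 0.5634; price each node as the discounted p*-expectation of its children.
Payoff layer (t=2): V(2,0)=-169.0980, V(2,1)=-79.7800, V(2,2)=95.2350
Node (1,0) S=125.8000: V=(p*·-79.7800+(1−p*)·-169.0980)/1.14=-104.1912; Δ=(-79.7800−-169.0980)/(182.4100−93.0920)=1.0000; B=V−Δ·S=-229.9912
Node (1,1) S=246.5000: V=(p*·95.2350+(1−p*)·-79.7800)/1.14=16.5088; Δ=(95.2350−-79.7800)/(357.4250−182.4100)=1.0000; B=V−Δ·S=-229.9912
Node (0,0) S=170.0000: V=(p*·16.5088+(1−p*)·-104.1912)/1.14=-31.7467; Δ=(16.5088−-104.1912)/(246.5000−125.8000)=1.0000; B=V−Δ·S=-201.7467
Root portfolio cost Δ·170+B reproduces V0=-31.7467.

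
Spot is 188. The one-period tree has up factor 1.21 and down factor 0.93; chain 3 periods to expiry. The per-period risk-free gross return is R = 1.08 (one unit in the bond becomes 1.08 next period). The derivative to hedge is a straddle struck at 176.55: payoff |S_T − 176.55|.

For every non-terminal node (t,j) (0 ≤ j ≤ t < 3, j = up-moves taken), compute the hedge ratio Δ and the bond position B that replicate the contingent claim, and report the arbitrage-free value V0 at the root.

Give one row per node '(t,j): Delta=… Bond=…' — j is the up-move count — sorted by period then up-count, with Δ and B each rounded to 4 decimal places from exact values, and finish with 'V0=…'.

Since d<R<u, set p* = (R−d)/(u−d) = 0.5357; price each node as the discounted p*-expectation of its children.
Payoff layer (t=3): V(3,0)=25.3309, V(3,1)=20.1975, V(3,2)=79.4332, V(3,3)=156.5035
  t=2,j=0: stock 162.6012 → up 196.7475 (V=20.1975), down 151.2191 (V=25.3309). Price 20.9082; hedge Δ=-0.1128, bond B=39.2419.
  t=2,j=1: stock 211.5564 → up 255.9832 (V=79.4332), down 196.7475 (V=20.1975). Price 48.0842; hedge Δ=1.0000, bond B=-163.4722.
  t=2,j=2: stock 275.2508 → up 333.0535 (V=156.5035), down 255.9832 (V=79.4332). Price 111.7786; hedge Δ=1.0000, bond B=-163.4722.
  t=1,j=0: stock 174.8400 → up 211.5564 (V=48.0842), down 162.6012 (V=20.9082). Price 32.8396; hedge Δ=0.5551, bond B=-64.2176.
  t=1,j=1: stock 227.4800 → up 275.2508 (V=111.7786), down 211.5564 (V=48.0842). Price 76.1168; hedge Δ=1.0000, bond B=-151.3632.
  t=0,j=0: stock 188.0000 → up 227.4800 (V=76.1168), down 174.8400 (V=32.8396). Price 51.8739; hedge Δ=0.8221, bond B=-102.6877.
Each (Δ,B) replicates both successor values, so the strategy is self-financing and V0 is arbitrage-free.

(0,0): Delta=0.8221 Bond=-102.6877
(1,0): Delta=0.5551 Bond=-64.2176
(1,1): Delta=1.0000 Bond=-151.3632
(2,0): Delta=-0.1128 Bond=39.2419
(2,1): Delta=1.0000 Bond=-163.4722
(2,2): Delta=1.0000 Bond=-163.4722
V0=51.8739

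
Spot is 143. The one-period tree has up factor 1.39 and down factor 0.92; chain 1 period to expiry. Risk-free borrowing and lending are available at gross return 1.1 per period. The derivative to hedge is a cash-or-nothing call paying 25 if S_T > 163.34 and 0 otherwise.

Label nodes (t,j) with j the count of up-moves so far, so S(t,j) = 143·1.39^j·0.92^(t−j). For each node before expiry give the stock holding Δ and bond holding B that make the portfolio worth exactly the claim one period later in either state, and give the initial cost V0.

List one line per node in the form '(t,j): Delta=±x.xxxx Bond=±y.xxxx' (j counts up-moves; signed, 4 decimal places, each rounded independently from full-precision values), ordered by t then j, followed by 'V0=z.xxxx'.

(0,0): Delta=0.3720 Bond=-44.4874
V0=8.7041

The replicating-portfolio and risk-neutral prices coincide; use p* = (1.1−0.92)/(1.39−0.92) = 0.3830 for the latter.
At expiry t=1: V(1,0)=0.0000, V(1,1)=25.0000
Node (0,0) S=143.0000: V=(p*·25.0000+(1−p*)·0.0000)/1.1=8.7041; Δ=(25.0000−0.0000)/(198.7700−131.5600)=0.3720; B=V−Δ·S=-44.4874
Check: Δ(0,0)·S0 + B(0,0) = 8.7041 = V0.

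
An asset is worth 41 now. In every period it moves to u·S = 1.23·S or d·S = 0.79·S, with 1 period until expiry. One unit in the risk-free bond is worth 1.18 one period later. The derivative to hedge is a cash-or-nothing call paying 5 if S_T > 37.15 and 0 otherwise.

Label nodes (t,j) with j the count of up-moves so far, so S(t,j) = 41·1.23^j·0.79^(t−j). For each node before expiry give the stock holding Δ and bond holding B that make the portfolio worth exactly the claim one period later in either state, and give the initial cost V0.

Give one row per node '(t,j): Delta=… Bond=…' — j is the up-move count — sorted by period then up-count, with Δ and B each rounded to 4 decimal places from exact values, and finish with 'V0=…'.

No-arbitrage ⇒ martingale measure with p* = (R−d)/(u−d) = 0.8864.
Payoff layer (t=1): V(1,0)=0.0000, V(1,1)=5.0000
Node (0,0) S=41.0000: V=(p*·5.0000+(1−p*)·0.0000)/1.18=3.7558; Δ=(5.0000−0.0000)/(50.4300−32.3900)=0.2772; B=V−Δ·S=-7.6079
The time-0 hedge costs 3.7558, which is the no-arbitrage price.

(0,0): Delta=0.2772 Bond=-7.6079
V0=3.7558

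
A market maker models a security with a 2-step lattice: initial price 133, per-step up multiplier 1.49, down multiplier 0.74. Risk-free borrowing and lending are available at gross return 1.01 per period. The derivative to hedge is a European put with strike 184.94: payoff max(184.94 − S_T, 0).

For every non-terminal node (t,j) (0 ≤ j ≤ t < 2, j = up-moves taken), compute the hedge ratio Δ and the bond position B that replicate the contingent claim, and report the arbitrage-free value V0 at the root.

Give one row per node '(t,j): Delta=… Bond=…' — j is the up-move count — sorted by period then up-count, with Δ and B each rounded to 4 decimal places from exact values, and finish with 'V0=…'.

No-arbitrage ⇒ martingale measure with p* = (R−d)/(u−d) = 0.3600.
Terminal values V(2,·): V(2,0)=112.1092, V(2,1)=38.2942, V(2,2)=0.0000
  t=1,j=0: stock 98.4200 → up 146.6458 (V=38.2942), down 72.8308 (V=112.1092). Price 84.6889; hedge Δ=-1.0000, bond B=183.1089.
  t=1,j=1: stock 198.1700 → up 295.2733 (V=0.0000), down 146.6458 (V=38.2942). Price 24.2656; hedge Δ=-0.2577, bond B=75.3246.
  t=0,j=0: stock 133.0000 → up 198.1700 (V=24.2656), down 98.4200 (V=84.6889). Price 62.3134; hedge Δ=-0.6057, bond B=142.8778.
Root portfolio cost Δ·133+B reproduces V0=62.3134.

(0,0): Delta=-0.6057 Bond=142.8778
(1,0): Delta=-1.0000 Bond=183.1089
(1,1): Delta=-0.2577 Bond=75.3246
V0=62.3134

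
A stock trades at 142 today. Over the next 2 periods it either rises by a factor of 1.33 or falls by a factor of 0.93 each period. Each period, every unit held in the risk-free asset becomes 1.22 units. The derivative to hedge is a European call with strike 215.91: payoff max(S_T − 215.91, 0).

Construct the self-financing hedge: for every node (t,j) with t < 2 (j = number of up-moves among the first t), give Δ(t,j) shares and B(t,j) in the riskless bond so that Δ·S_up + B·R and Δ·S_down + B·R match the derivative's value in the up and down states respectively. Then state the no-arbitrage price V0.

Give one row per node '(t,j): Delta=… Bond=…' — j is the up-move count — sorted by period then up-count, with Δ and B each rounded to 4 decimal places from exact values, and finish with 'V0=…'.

Under the risk-neutral measure, an up-move has probability p* = (R−d)/(u−d) = 0.7250 and values discount at R = 1.22.
Terminal values V(2,·): V(2,0)=0.0000, V(2,1)=0.0000, V(2,2)=35.2738
Node (1,0) S=132.0600: V=(p*·0.0000+(1−p*)·0.0000)/1.22=0.0000; Δ=(0.0000−0.0000)/(175.6398−122.8158)=0.0000; B=V−Δ·S=0.0000
Node (1,1) S=188.8600: V=(p*·35.2738+(1−p*)·0.0000)/1.22=20.9619; Δ=(35.2738−0.0000)/(251.1838−175.6398)=0.4669; B=V−Δ·S=-67.2226
Node (0,0) S=142.0000: V=(p*·20.9619+(1−p*)·0.0000)/1.22=12.4569; Δ=(20.9619−0.0000)/(188.8600−132.0600)=0.3690; B=V−Δ·S=-39.9479
The time-0 hedge costs 12.4569, which is the no-arbitrage price.

(0,0): Delta=0.3690 Bond=-39.9479
(1,0): Delta=0.0000 Bond=0.0000
(1,1): Delta=0.4669 Bond=-67.2226
V0=12.4569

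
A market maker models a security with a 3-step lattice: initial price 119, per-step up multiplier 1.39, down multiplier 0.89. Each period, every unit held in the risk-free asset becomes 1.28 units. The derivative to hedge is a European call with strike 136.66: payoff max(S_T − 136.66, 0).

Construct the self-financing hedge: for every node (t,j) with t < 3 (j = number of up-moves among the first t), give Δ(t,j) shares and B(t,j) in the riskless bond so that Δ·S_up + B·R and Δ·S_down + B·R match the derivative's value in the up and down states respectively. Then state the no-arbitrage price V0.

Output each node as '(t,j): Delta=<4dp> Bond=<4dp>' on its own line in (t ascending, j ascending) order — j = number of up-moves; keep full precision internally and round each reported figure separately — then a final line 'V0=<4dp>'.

No-arbitrage ⇒ martingale measure with p* = (R−d)/(u−d) = 0.7800.
Terminal payoffs: V(3,0)=0.0000, V(3,1)=0.0000, V(3,2)=67.9687, V(3,3)=182.9287
  t=2,j=0: stock 94.2599 → up 131.0213 (V=0.0000), down 83.8913 (V=0.0000). Price 0.0000; hedge Δ=0.0000, bond B=0.0000.
  t=2,j=1: stock 147.2149 → up 204.6287 (V=67.9687), down 131.0213 (V=0.0000). Price 41.4184; hedge Δ=0.9234, bond B=-94.5190.
  t=2,j=2: stock 229.9199 → up 319.5887 (V=182.9287), down 204.6287 (V=67.9687). Price 123.1543; hedge Δ=1.0000, bond B=-106.7656.
  t=1,j=0: stock 105.9100 → up 147.2149 (V=41.4184), down 94.2599 (V=0.0000). Price 25.2394; hedge Δ=0.7821, bond B=-57.5975.
  t=1,j=1: stock 165.4100 → up 229.9199 (V=123.1543), down 147.2149 (V=41.4184). Price 82.1659; hedge Δ=0.9883, bond B=-81.3058.
  t=0,j=0: stock 119.0000 → up 165.4100 (V=82.1659), down 105.9100 (V=25.2394). Price 54.4079; hedge Δ=0.9567, bond B=-59.4453.
Root portfolio cost Δ·119+B reproduces V0=54.4079.

(0,0): Delta=0.9567 Bond=-59.4453
(1,0): Delta=0.7821 Bond=-57.5975
(1,1): Delta=0.9883 Bond=-81.3058
(2,0): Delta=0.0000 Bond=0.0000
(2,1): Delta=0.9234 Bond=-94.5190
(2,2): Delta=1.0000 Bond=-106.7656
V0=54.4079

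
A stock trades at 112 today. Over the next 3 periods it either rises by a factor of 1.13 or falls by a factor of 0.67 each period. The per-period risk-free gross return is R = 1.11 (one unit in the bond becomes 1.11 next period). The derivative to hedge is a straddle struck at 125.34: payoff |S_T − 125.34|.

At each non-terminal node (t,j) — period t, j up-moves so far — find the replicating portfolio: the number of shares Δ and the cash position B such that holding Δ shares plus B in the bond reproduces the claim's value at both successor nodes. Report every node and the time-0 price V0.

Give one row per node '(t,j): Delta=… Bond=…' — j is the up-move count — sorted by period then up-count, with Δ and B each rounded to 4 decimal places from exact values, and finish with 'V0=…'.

The replicating-portfolio and risk-neutral prices coincide; use p* = (1.11−0.67)/(1.13−0.67) = 0.9565 for the latter.
Terminal values V(3,·): V(3,0)=91.6545, V(3,1)=68.5272, V(3,2)=29.5214, V(3,3)=36.2645
  t=2,j=0: stock 50.2768 → up 56.8128 (V=68.5272), down 33.6855 (V=91.6545). Price 62.6421; hedge Δ=-1.0000, bond B=112.9189.
  t=2,j=1: stock 84.7952 → up 95.8186 (V=29.5214), down 56.8128 (V=68.5272). Price 28.1237; hedge Δ=-1.0000, bond B=112.9189.
  t=2,j=2: stock 143.0128 → up 161.6045 (V=36.2645), down 95.8186 (V=29.5214). Price 32.4066; hedge Δ=0.1025, bond B=17.7478.
  t=1,j=0: stock 75.0400 → up 84.7952 (V=28.1237), down 50.2768 (V=62.6421). Price 26.6888; hedge Δ=-1.0000, bond B=101.7288.
  t=1,j=1: stock 126.5600 → up 143.0128 (V=32.4066), down 84.7952 (V=28.1237). Price 29.0273; hedge Δ=0.0736, bond B=19.7168.
  t=0,j=0: stock 112.0000 → up 126.5600 (V=29.0273), down 75.0400 (V=26.6888). Price 26.0592; hedge Δ=0.0454, bond B=20.9753.
Self-financing check: at every node Δ·S+B equals the discounted successor values.

(0,0): Delta=0.0454 Bond=20.9753
(1,0): Delta=-1.0000 Bond=101.7288
(1,1): Delta=0.0736 Bond=19.7168
(2,0): Delta=-1.0000 Bond=112.9189
(2,1): Delta=-1.0000 Bond=112.9189
(2,2): Delta=0.1025 Bond=17.7478
V0=26.0592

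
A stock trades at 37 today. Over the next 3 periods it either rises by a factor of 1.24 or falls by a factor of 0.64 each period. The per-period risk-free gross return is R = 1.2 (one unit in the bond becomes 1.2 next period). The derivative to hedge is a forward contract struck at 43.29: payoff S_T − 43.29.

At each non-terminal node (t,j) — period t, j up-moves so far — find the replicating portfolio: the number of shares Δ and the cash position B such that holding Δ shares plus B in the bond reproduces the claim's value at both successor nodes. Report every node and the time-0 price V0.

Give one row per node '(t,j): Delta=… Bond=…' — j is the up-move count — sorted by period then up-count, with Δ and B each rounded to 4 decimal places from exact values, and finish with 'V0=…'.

Since d<R<u, set p* = (R−d)/(u−d) = 0.9333; price each node as the discounted p*-expectation of its children.
At expiry t=3: V(3,0)=-33.5907, V(3,1)=-24.4976, V(3,2)=-6.8796, V(3,3)=27.2551
(2,0): S=15.1552. Δ = (V_up−V_dn)/(S_up−S_dn) = (-24.4976−-33.5907)/(18.7924−9.6993) = 1.0000. V = [p*·-24.4976 + (1−p*)·-33.5907]/1.2 = -20.9198. B = V − Δ·S = -36.0750.
(2,1): S=29.3632. Δ = (V_up−V_dn)/(S_up−S_dn) = (-6.8796−-24.4976)/(36.4104−18.7924) = 1.0000. V = [p*·-6.8796 + (1−p*)·-24.4976]/1.2 = -6.7118. B = V − Δ·S = -36.0750.
(2,2): S=56.8912. Δ = (V_up−V_dn)/(S_up−S_dn) = (27.2551−-6.8796)/(70.5451−36.4104) = 1.0000. V = [p*·27.2551 + (1−p*)·-6.8796]/1.2 = 20.8162. B = V − Δ·S = -36.0750.
(1,0): S=23.6800. Δ = (V_up−V_dn)/(S_up−S_dn) = (-6.7118−-20.9198)/(29.3632−15.1552) = 1.0000. V = [p*·-6.7118 + (1−p*)·-20.9198]/1.2 = -6.3825. B = V − Δ·S = -30.0625.
(1,1): S=45.8800. Δ = (V_up−V_dn)/(S_up−S_dn) = (20.8162−-6.7118)/(56.8912−29.3632) = 1.0000. V = [p*·20.8162 + (1−p*)·-6.7118]/1.2 = 15.8175. B = V − Δ·S = -30.0625.
(0,0): S=37.0000. Δ = (V_up−V_dn)/(S_up−S_dn) = (15.8175−-6.3825)/(45.8800−23.6800) = 1.0000. V = [p*·15.8175 + (1−p*)·-6.3825]/1.2 = 11.9479. B = V − Δ·S = -25.0521.
Self-financing check: at every node Δ·S+B equals the discounted successor values.

(0,0): Delta=1.0000 Bond=-25.0521
(1,0): Delta=1.0000 Bond=-30.0625
(1,1): Delta=1.0000 Bond=-30.0625
(2,0): Delta=1.0000 Bond=-36.0750
(2,1): Delta=1.0000 Bond=-36.0750
(2,2): Delta=1.0000 Bond=-36.0750
V0=11.9479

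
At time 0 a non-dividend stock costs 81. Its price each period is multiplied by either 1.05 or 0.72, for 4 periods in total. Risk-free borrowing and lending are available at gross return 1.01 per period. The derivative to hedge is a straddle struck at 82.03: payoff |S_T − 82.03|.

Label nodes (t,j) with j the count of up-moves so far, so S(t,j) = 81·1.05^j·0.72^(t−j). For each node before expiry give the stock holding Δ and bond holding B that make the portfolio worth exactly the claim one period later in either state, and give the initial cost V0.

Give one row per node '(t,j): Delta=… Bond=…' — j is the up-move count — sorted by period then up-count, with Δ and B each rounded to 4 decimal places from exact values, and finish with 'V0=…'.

(0,0): Delta=-0.1904 Bond=32.0829
(1,0): Delta=-1.0000 Bond=79.6175
(1,1): Delta=-0.1139 Bond=25.8915
(2,0): Delta=-1.0000 Bond=80.4137
(2,1): Delta=-1.0000 Bond=80.4137
(2,2): Delta=-0.0301 Bond=18.6658
(3,0): Delta=-1.0000 Bond=81.2178
(3,1): Delta=-1.0000 Bond=81.2178
(3,2): Delta=-1.0000 Bond=81.2178
(3,3): Delta=0.0617 Bond=10.2504
V0=16.6576

Under the risk-neutral measure, an up-move has probability p* = (R−d)/(u−d) = 0.8788 and values discount at R = 1.01.
Terminal payoffs: V(4,0)=60.2622, V(4,1)=50.2853, V(4,2)=35.7356, V(4,3)=14.5173, V(4,4)=16.4260
Node (3,0) S=30.2331: V=(p*·50.2853+(1−p*)·60.2622)/1.01=50.9847; Δ=(50.2853−60.2622)/(31.7447−21.7678)=-1.0000; B=V−Δ·S=81.2178
Node (3,1) S=44.0899: V=(p*·35.7356+(1−p*)·50.2853)/1.01=37.1279; Δ=(35.7356−50.2853)/(46.2944−31.7447)=-1.0000; B=V−Δ·S=81.2178
Node (3,2) S=64.2978: V=(p*·14.5173+(1−p*)·35.7356)/1.01=16.9200; Δ=(14.5173−35.7356)/(67.5127−46.2944)=-1.0000; B=V−Δ·S=81.2178
Node (3,3) S=93.7676: V=(p*·16.4260+(1−p*)·14.5173)/1.01=16.0343; Δ=(16.4260−14.5173)/(98.4560−67.5127)=0.0617; B=V−Δ·S=10.2504
Node (2,0) S=41.9904: V=(p*·37.1279+(1−p*)·50.9847)/1.01=38.4233; Δ=(37.1279−50.9847)/(44.0899−30.2331)=-1.0000; B=V−Δ·S=80.4137
Node (2,1) S=61.2360: V=(p*·16.9200+(1−p*)·37.1279)/1.01=19.1777; Δ=(16.9200−37.1279)/(64.2978−44.0899)=-1.0000; B=V−Δ·S=80.4137
Node (2,2) S=89.3025: V=(p*·16.0343+(1−p*)·16.9200)/1.01=15.9818; Δ=(16.0343−16.9200)/(93.7676−64.2978)=-0.0301; B=V−Δ·S=18.6658
Node (1,0) S=58.3200: V=(p*·19.1777+(1−p*)·38.4233)/1.01=21.2975; Δ=(19.1777−38.4233)/(61.2360−41.9904)=-1.0000; B=V−Δ·S=79.6175
Node (1,1) S=85.0500: V=(p*·15.9818+(1−p*)·19.1777)/1.01=16.2071; Δ=(15.9818−19.1777)/(89.3025−61.2360)=-0.1139; B=V−Δ·S=25.8915
Node (0,0) S=81.0000: V=(p*·16.2071+(1−p*)·21.2975)/1.01=16.6576; Δ=(16.2071−21.2975)/(85.0500−58.3200)=-0.1904; B=V−Δ·S=32.0829
Root portfolio cost Δ·81+B reproduces V0=16.6576.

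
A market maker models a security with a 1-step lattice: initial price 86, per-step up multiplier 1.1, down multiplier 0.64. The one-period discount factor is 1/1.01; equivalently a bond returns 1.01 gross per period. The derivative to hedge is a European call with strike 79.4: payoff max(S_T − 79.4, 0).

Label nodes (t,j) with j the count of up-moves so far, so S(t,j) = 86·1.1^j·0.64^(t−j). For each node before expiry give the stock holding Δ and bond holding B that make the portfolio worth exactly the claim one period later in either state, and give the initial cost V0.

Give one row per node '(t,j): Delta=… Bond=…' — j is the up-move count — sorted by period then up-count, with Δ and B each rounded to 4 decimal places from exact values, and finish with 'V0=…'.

Risk-neutral probability p* = (R−d)/(u−d) = (1.01−0.64)/(1.1−0.64) = 0.8043.
Terminal payoffs: V(1,0)=0.0000, V(1,1)=15.2000
  t=0,j=0: stock 86.0000 → up 94.6000 (V=15.2000), down 55.0400 (V=0.0000). Price 12.1050; hedge Δ=0.3842, bond B=-20.9384.
Self-financing check: at every node Δ·S+B equals the discounted successor values.

(0,0): Delta=0.3842 Bond=-20.9384
V0=12.1050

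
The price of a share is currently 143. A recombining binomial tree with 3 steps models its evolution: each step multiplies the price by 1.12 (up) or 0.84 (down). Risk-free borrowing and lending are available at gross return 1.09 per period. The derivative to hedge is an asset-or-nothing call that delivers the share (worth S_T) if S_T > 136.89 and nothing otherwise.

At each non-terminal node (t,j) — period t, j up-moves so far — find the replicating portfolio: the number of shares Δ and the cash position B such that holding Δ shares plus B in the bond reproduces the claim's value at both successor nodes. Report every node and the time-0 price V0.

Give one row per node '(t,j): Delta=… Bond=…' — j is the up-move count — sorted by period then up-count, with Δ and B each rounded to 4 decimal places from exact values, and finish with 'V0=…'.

Since d<R<u, set p* = (R−d)/(u−d) = 0.8929; price each node as the discounted p*-expectation of its children.
At expiry t=3: V(3,0)=0.0000, V(3,1)=0.0000, V(3,2)=150.6785, V(3,3)=200.9047
(2,0): S=100.9008. Δ = (V_up−V_dn)/(S_up−S_dn) = (0.0000−0.0000)/(113.0089−84.7567) = 0.0000. V = [p*·0.0000 + (1−p*)·0.0000]/1.09 = 0.0000. B = V − Δ·S = 0.0000.
(2,1): S=134.5344. Δ = (V_up−V_dn)/(S_up−S_dn) = (150.6785−0.0000)/(150.6785−113.0089) = 4.0000. V = [p*·150.6785 + (1−p*)·0.0000]/1.09 = 123.4261. B = V − Δ·S = -414.7115.
(2,2): S=179.3792. Δ = (V_up−V_dn)/(S_up−S_dn) = (200.9047−150.6785)/(200.9047−150.6785) = 1.0000. V = [p*·200.9047 + (1−p*)·150.6785]/1.09 = 179.3792. B = V − Δ·S = 0.0000.
(1,0): S=120.1200. Δ = (V_up−V_dn)/(S_up−S_dn) = (123.4261−0.0000)/(134.5344−100.9008) = 3.6697. V = [p*·123.4261 + (1−p*)·0.0000]/1.09 = 101.1026. B = V − Δ·S = -339.7047.
(1,1): S=160.1600. Δ = (V_up−V_dn)/(S_up−S_dn) = (179.3792−123.4261)/(179.3792−134.5344) = 1.2477. V = [p*·179.3792 + (1−p*)·123.4261]/1.09 = 159.0681. B = V − Δ·S = -40.7646.
(0,0): S=143.0000. Δ = (V_up−V_dn)/(S_up−S_dn) = (159.0681−101.1026)/(160.1600−120.1200) = 1.4477. V = [p*·159.0681 + (1−p*)·101.1026]/1.09 = 140.2362. B = V − Δ·S = -66.7834.
Root portfolio cost Δ·143+B reproduces V0=140.2362.

(0,0): Delta=1.4477 Bond=-66.7834
(1,0): Delta=3.6697 Bond=-339.7047
(1,1): Delta=1.2477 Bond=-40.7646
(2,0): Delta=0.0000 Bond=0.0000
(2,1): Delta=4.0000 Bond=-414.7115
(2,2): Delta=1.0000 Bond=0.0000
V0=140.2362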